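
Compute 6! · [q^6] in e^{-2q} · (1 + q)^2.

The EGF product rule gives c_6 = Σ_{k_1+k_2=6} C(6; k_1,k_2) · ∏ g_i(k_i), where e^{-2q} gives (-2)^k; (1+q)^2 gives the falling factorial (2)_k.
g_1(k) for k = 0…6: 1, -2, 4, -8, 16, -32, 64.
g_2(k) for k = 0…6: 1, 2, 2, 0, 0, 0, 0.
c_6 = Σ_k C(6,k)·g_1(k)·g_2(6−k) = 15·16·2 + 6·(-32)·2 + 1·64·1 = 480 − 384 + 64 = 160.

160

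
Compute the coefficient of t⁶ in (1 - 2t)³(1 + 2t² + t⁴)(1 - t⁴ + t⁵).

(1 - 2t)³ has coefficients 1,-6,12,-8 for degrees 0…3.
(1 + 2t² + t⁴) has coefficients 1,0,2,0,1,0,0 for degrees 0…6.
Finally multiplying by (1 - t⁴ + t⁵), the product of all factors after the first has coefficients 1,0,2,0,0,1,-2 for degrees 0…6.
[t⁶] = 1·(-2) − 6·1 + 12·0 − 8·0 = -8.

-8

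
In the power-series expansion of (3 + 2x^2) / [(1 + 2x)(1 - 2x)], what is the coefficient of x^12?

14336

The denominator gives the recurrence a_n = 4a_(n−2) for n ≥ 3; the numerator fixes a_0 = 3, a_1 = 0, a_2 = 14.
Iterating: 3, 0, 14, 0, 56, 0, 224, 0, 896, 0, 3584, 0, 14336, so a_12 = 14336.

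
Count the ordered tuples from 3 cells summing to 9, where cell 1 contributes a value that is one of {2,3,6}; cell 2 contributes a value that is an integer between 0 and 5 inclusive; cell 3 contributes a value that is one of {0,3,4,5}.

8

The generating function for the choices is (t^2 + t^3 + t^6)·(1 + t + t^2 + t^3 + t^4 + t^5)·(1 + t^3 + t^4 + t^5); the count is [t^9].
(t^2 + t^3 + t^6) has coefficients 0,0,1,1,0,0,1 for degrees 0…6.
(1 + t + t^2 + t^3 + t^4 + t^5) has coefficients 1,1,1,1,1,1,0,0,0,0 for degrees 0…9.
Finally multiplying by (1 + t^3 + t^4 + t^5), the product of all factors after the first has coefficients 1,1,1,2,3,4,3,3,3,2 for degrees 0…9.
[t^9] = 1·3 + 1·3 + 1·2 = 8.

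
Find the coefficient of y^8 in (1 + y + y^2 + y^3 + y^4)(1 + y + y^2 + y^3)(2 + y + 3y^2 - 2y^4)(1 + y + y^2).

(1 + y + y^2 + y^3 + y^4) has coefficients 1,1,1,1,1 for degrees 0…4.
(1 + y + y^2 + y^3) has coefficients 1,1,1,1,0,0,0,0,0 for degrees 0…8.
Multiplying by (2 + y + 3y^2 - 2y^4) gives running coefficients 2,3,6,6,2,1,-2,-2,0 for degrees 0…8.
Finally multiplying by (1 + y + y^2), the product of all factors after the first has coefficients 2,5,11,15,14,9,1,-3,-4 for degrees 0…8.
[y^8] = 1·(-4) + 1·(-3) + 1·1 + 1·9 + 1·14 = 17.

17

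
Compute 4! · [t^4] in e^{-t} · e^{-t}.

16

The EGF product rule gives c_4 = Σ_{k_1+k_2=4} C(4; k_1,k_2) · ∏ g_i(k_i), where e^{-t} gives (-1)^k; e^{-t} gives (-1)^k.
g_1(k) for k = 0…4: 1, -1, 1, -1, 1.
g_2(k) for k = 0…4: 1, -1, 1, -1, 1.
c_4 = Σ_k C(4,k)·g_1(k)·g_2(4−k) = 1·1·1 + 4·(-1)·(-1) + 6·1·1 + 4·(-1)·(-1) + 1·1·1 = 1 + 4 + 6 + 4 + 1 = 16.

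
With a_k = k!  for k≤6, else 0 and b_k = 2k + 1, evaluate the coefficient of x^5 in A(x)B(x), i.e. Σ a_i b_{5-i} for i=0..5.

This is [x^5] in the product of the two ordinary generating functions.
Σ = 1·11 + 1·9 + 2·7 + 6·5 + 24·3 + 120·1 = 256.

256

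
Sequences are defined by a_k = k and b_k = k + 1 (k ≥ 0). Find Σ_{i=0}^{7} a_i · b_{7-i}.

84

Write out a_i and b_{7-i} for i = 0,…,7 and sum the products.
Σ = 0·8 + 1·7 + 2·6 + 3·5 + 4·4 + 5·3 + 6·2 + 7·1 = 84.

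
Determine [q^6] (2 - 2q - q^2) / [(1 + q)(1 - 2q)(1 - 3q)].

1941

Partial fractions give a closed form: a_n = (1/4)·(-1)^n + (-1)·2^n + (11/4)·3^n.
At n = 6: a_6 = 1941.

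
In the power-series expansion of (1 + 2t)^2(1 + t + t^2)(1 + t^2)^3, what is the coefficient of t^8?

(1 + 2t)^2 has coefficients 1,4,4 for degrees 0…2.
(1 + t + t^2) has coefficients 1,1,1,0,0,0,0,0,0 for degrees 0…8.
Finally multiplying by (1 + t^2)^3, the product of all factors after the first has coefficients 1,1,4,3,6,3,4,1,1 for degrees 0…8.
[t^8] = 1·1 + 4·1 + 4·4 = 21.

21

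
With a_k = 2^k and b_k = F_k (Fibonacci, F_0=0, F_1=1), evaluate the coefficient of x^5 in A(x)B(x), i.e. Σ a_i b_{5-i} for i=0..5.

This is [x^5] in the product of the two ordinary generating functions.
Σ = 1·5 + 2·3 + 4·2 + 8·1 + 16·1 + 32·0 = 43.

43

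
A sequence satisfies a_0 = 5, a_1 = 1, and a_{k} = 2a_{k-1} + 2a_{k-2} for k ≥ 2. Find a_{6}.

The ordinary generating function has denominator 1 - 2z - 2z^2.
Iterating the recurrence: a_0,…,a_{6} = 5, 1, 12, 26, 76, 204, 560.

560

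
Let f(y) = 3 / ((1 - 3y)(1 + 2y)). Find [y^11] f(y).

Partial fractions give a closed form: a_n = (9/5)·3^n + (6/5)·(-2)^n.
At n = 11: a_11 = 316407.

316407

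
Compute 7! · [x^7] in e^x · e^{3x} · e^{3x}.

The EGF product rule gives c_7 = Σ_{k_1+k_2+k_3=7} C(7; k_1,k_2,k_3) · ∏ g_i(k_i), where e^x gives (1)^k; e^{3x} gives (3)^k; e^{3x} gives (3)^k.
g_1(k) for k = 0…7: 1, 1, 1, 1, 1, 1, 1, 1.
g_2(k) for k = 0…7: 1, 3, 9, 27, 81, 243, 729, 2187.
g_3(k) for k = 0…7: 1, 3, 9, 27, 81, 243, 729, 2187.
First combine the last two factors: h(k) = Σ_j C(k,j)·g_2(j)·g_3(k−j) for k = 0…7: 1, 6, 36, 216, 1296, 7776, 46656, 279936.
c_7 = Σ_k C(7,k)·g_1(k)·h(7−k) = 1·1·279936 + 7·1·46656 + 21·1·7776 + 35·1·1296 + 35·1·216 + 21·1·36 + 7·1·6 + 1·1·1 = 279936 + 326592 + 163296 + 45360 + 7560 + 756 + 42 + 1 = 823543.

823543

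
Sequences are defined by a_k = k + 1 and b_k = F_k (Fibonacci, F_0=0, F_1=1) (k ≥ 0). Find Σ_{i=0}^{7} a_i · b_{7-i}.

79

The convolution is the t^7 coefficient of A(t)B(t).
Σ = 1·13 + 2·8 + 3·5 + 4·3 + 5·2 + 6·1 + 7·1 + 8·0 = 79.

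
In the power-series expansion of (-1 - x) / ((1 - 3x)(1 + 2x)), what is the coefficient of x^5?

-188

Partial fractions give a closed form: a_n = (-4/5)·3^n + (-1/5)·(-2)^n.
At n = 5: a_5 = -188.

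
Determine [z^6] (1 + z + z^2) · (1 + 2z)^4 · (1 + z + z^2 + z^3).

200

(1 + z + z^2) has coefficients 1,1,1 for degrees 0…2.
(1 + 2z)^4 has coefficients 1,8,24,32,16,0,0 for degrees 0…6.
Finally multiplying by (1 + z + z^2 + z^3), the product of all factors after the first has coefficients 1,9,33,65,80,72,48 for degrees 0…6.
[z^6] = 1·48 + 1·72 + 1·80 = 200.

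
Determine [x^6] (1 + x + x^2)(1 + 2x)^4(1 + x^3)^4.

278

(1 + x + x^2) has coefficients 1,1,1 for degrees 0…2.
(1 + 2x)^4 has coefficients 1,8,24,32,16,0,0 for degrees 0…6.
Finally multiplying by (1 + x^3)^4, the product of all factors after the first has coefficients 1,8,24,36,48,96,134 for degrees 0…6.
[x^6] = 1·134 + 1·96 + 1·48 = 278.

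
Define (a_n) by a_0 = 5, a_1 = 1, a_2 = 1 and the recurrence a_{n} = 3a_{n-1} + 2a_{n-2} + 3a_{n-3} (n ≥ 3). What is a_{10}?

The ordinary generating function has denominator 1 - 3x - 2x^2 - 3x^3.
Iterating the recurrence: a_0,…,a_{10} = 5, 1, 1, 20, 65, 238, 904, 3383, 12671, 47491, 177964.

177964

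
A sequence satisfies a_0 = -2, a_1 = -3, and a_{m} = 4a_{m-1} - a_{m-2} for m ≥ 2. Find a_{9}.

The ordinary generating function has denominator 1 - 4z + z^2.
Iterating the recurrence: a_0,…,a_{9} = -2, -3, -10, -37, -138, -515, -1922, -7173, -26770, -99907.

-99907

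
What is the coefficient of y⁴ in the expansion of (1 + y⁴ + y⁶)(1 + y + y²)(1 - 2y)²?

(1 + y⁴ + y⁶) has coefficients 1,0,0,0,1 for degrees 0…4.
(1 + y + y²) has coefficients 1,1,1,0,0 for degrees 0…4.
Finally multiplying by (1 - 2y)², the product of all factors after the first has coefficients 1,-3,1,0,4 for degrees 0…4.
[y⁴] = 1·4 + 1·1 = 5.

5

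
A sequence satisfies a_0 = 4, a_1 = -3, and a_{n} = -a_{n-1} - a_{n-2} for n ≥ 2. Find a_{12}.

4

The ordinary generating function has denominator 1 + t + t^2.
Iterating the recurrence: a_0,…,a_{12} = 4, -3, -1, 4, -3, -1, 4, -3, -1, 4, -3, -1, 4.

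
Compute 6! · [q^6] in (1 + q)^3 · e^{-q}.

-47

The EGF product rule gives c_6 = Σ_{k_1+k_2=6} C(6; k_1,k_2) · ∏ g_i(k_i), where (1+q)^3 gives the falling factorial (3)_k; e^{-q} gives (-1)^k.
g_1(k) for k = 0…6: 1, 3, 6, 6, 0, 0, 0.
g_2(k) for k = 0…6: 1, -1, 1, -1, 1, -1, 1.
c_6 = Σ_k C(6,k)·g_1(k)·g_2(6−k) = 1·1·1 + 6·3·(-1) + 15·6·1 + 20·6·(-1) = 1 − 18 + 90 − 120 = -47.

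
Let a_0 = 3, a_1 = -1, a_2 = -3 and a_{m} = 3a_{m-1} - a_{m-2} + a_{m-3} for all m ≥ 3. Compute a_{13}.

The ordinary generating function has denominator 1 - 3q + q^2 - q^3.
Iterating the recurrence: a_0,…,a_{13} = 3, -1, -3, -5, -13, -37, -103, -285, -789, -2185, -6051, -16757, -46405, -128509.

-128509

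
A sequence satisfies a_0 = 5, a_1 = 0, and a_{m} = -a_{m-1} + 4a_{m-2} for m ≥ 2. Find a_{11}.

The ordinary generating function has denominator 1 + z - 4z^2.
Iterating the recurrence: a_0,…,a_{11} = 5, 0, 20, -20, 100, -180, 580, -1300, 3620, -8820, 23300, -58580.

-58580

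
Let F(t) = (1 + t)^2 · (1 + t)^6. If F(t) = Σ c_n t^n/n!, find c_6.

The EGF product rule gives c_6 = Σ_{k_1+k_2=6} C(6; k_1,k_2) · ∏ g_i(k_i), where (1+t)^2 gives the falling factorial (2)_k; (1+t)^6 gives the falling factorial (6)_k.
g_1(k) for k = 0…6: 1, 2, 2, 0, 0, 0, 0.
g_2(k) for k = 0…6: 1, 6, 30, 120, 360, 720, 720.
c_6 = Σ_k C(6,k)·g_1(k)·g_2(6−k) = 1·1·720 + 6·2·720 + 15·2·360 = 720 + 8640 + 10800 = 20160.

20160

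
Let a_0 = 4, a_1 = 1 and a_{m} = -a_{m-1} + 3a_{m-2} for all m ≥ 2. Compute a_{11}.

-11225

The ordinary generating function has denominator 1 + x - 3x^2.
Iterating the recurrence: a_0,…,a_{11} = 4, 1, 11, -8, 41, -65, 188, -383, 947, -2096, 4937, -11225.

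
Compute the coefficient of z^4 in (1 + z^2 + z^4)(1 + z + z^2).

(1 + z^2 + z^4) has coefficients 1,0,1,0,1 for degrees 0…4.
(1 + z + z^2) has coefficients 1,1,1,0,0 for degrees 0…4.
[z^4] = 1·0 + 1·1 + 1·1 = 2.

2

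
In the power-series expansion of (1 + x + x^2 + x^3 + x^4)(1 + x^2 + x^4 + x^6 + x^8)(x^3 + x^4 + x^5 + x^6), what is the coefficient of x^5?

4

(1 + x + x^2 + x^3 + x^4) has coefficients 1,1,1,1,1 for degrees 0…4.
(1 + x^2 + x^4 + x^6 + x^8) has coefficients 1,0,1,0,1,0 for degrees 0…5.
Finally multiplying by (x^3 + x^4 + x^5 + x^6), the product of all factors after the first has coefficients 0,0,0,1,1,2 for degrees 0…5.
[x^5] = 1·2 + 1·1 + 1·1 + 1·0 + 1·0 = 4.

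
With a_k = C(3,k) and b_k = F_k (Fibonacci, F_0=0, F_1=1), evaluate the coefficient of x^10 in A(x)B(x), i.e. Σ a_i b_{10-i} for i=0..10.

Write out a_i and b_{10-i} for i = 0,…,10 and sum the products.
Σ = 1·55 + 3·34 + 3·21 + 1·13 + 0·8 + 0·5 + 0·3 + 0·2 + 0·1 + 0·1 + 0·0 = 233.

233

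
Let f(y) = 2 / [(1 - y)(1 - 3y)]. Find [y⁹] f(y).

Partial fractions give a closed form: a_n = (-1)·1^n + (3)·3^n.
At n = 9: a_9 = 59048.

59048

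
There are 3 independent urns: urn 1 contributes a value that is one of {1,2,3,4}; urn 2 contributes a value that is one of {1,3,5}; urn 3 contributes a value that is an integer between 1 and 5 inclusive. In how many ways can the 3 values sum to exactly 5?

4

The generating function for the choices is (t + t² + t³ + t⁴)·(t + t³ + t⁵)·(t + t² + t³ + t⁴ + t⁵); the count is [t⁵].
(t + t² + t³ + t⁴) has coefficients 0,1,1,1,1 for degrees 0…4.
(t + t³ + t⁵) has coefficients 0,1,0,1,0,1 for degrees 0…5.
Finally multiplying by (t + t² + t³ + t⁴ + t⁵), the product of all factors after the first has coefficients 0,0,1,1,2,2 for degrees 0…5.
[t⁵] = 1·2 + 1·1 + 1·1 + 1·0 = 4.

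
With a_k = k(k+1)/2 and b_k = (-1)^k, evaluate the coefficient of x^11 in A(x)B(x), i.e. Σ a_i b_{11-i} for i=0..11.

This is [x^11] in the product of the two ordinary generating functions.
Σ = 0·(-1) + 1·1 + 3·(-1) + 6·1 + 10·(-1) + 15·1 + 21·(-1) + 28·1 + 36·(-1) + 45·1 + 55·(-1) + 66·1 = 36.

36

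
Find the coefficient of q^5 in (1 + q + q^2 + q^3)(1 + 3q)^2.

9

(1 + q + q^2 + q^3) has coefficients 1,1,1,1 for degrees 0…3.
(1 + 3q)^2 has coefficients 1,6,9,0,0,0 for degrees 0…5.
[q^5] = 1·0 + 1·0 + 1·0 + 1·9 = 9.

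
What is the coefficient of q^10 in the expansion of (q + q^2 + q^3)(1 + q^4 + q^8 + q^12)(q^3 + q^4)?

(q + q^2 + q^3) has coefficients 0,1,1,1 for degrees 0…3.
(1 + q^4 + q^8 + q^12) has coefficients 1,0,0,0,1,0,0,0,1,0,0 for degrees 0…10.
Finally multiplying by (q^3 + q^4), the product of all factors after the first has coefficients 0,0,0,1,1,0,0,1,1,0,0 for degrees 0…10.
[q^10] = 1·0 + 1·1 + 1·1 = 2.

2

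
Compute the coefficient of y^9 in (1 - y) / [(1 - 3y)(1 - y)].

19683

Partial fractions give a closed form: a_n = (1)·3^n.
At n = 9: a_9 = 19683.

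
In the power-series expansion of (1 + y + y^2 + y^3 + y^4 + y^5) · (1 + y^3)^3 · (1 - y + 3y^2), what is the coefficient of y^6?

14

(1 + y + y^2 + y^3 + y^4 + y^5) has coefficients 1,1,1,1,1,1 for degrees 0…5.
(1 + y^3)^3 has coefficients 1,0,0,3,0,0,3 for degrees 0…6.
Finally multiplying by (1 - y + 3y^2), the product of all factors after the first has coefficients 1,-1,3,3,-3,9,3 for degrees 0…6.
[y^6] = 1·3 + 1·9 + 1·(-3) + 1·3 + 1·3 + 1·(-1) = 14.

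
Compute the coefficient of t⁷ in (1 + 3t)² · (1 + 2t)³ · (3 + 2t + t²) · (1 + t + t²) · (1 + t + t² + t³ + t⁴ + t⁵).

7288

(1 + 3t)² has coefficients 1,6,9 for degrees 0…2.
(1 + 2t)³ has coefficients 1,6,12,8,0,0,0,0 for degrees 0…7.
Multiplying by (3 + 2t + t²) gives running coefficients 3,20,49,54,28,8,0,0 for degrees 0…7.
Multiplying by (1 + t + t²) gives running coefficients 3,23,72,123,131,90,36,8 for degrees 0…7.
Finally multiplying by (1 + t + t² + t³ + t⁴ + t⁵), the product of all factors after the first has coefficients 3,26,98,221,352,442,475,460 for degrees 0…7.
[t⁷] = 1·460 + 6·475 + 9·442 = 7288.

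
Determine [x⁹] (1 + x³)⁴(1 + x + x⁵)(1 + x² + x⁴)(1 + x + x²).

36

(1 + x³)⁴ has coefficients 1,0,0,4,0,0,6,0,0,4 for degrees 0…9.
(1 + x + x⁵) has coefficients 1,1,0,0,0,1,0,0,0,0 for degrees 0…9.
Multiplying by (1 + x² + x⁴) gives running coefficients 1,1,1,1,1,2,0,1,0,1 for degrees 0…9.
Finally multiplying by (1 + x + x²), the product of all factors after the first has coefficients 1,2,3,3,3,4,3,3,1,2 for degrees 0…9.
[x⁹] = 1·2 + 4·3 + 6·3 + 4·1 = 36.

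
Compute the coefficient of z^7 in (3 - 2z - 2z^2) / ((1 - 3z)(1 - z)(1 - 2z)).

Partial fractions give a closed form: a_n = (19/2)·3^n + (-1/2)·1^n + (-6)·2^n.
At n = 7: a_7 = 20008.

20008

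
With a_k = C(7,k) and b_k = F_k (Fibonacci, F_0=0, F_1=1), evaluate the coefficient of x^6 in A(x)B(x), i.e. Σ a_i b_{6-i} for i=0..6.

232

The convolution is the t^6 coefficient of A(t)B(t).
Σ = 1·8 + 7·5 + 21·3 + 35·2 + 35·1 + 21·1 + 7·0 = 232.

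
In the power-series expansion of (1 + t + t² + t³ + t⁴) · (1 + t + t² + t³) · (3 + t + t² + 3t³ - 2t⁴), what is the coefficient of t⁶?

(1 + t + t² + t³ + t⁴) has coefficients 1,1,1,1,1 for degrees 0…4.
(1 + t + t² + t³) has coefficients 1,1,1,1,0,0,0 for degrees 0…6.
Finally multiplying by (3 + t + t² + 3t³ - 2t⁴), the product of all factors after the first has coefficients 3,4,5,8,3,2,1 for degrees 0…6.
[t⁶] = 1·1 + 1·2 + 1·3 + 1·8 + 1·5 = 19.

19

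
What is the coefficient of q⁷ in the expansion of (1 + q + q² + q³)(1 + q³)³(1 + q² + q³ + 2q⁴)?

17

(1 + q + q² + q³) has coefficients 1,1,1,1 for degrees 0…3.
(1 + q³)³ has coefficients 1,0,0,3,0,0,3,0 for degrees 0…7.
Finally multiplying by (1 + q² + q³ + 2q⁴), the product of all factors after the first has coefficients 1,0,1,4,2,3,6,6 for degrees 0…7.
[q⁷] = 1·6 + 1·6 + 1·3 + 1·2 = 17.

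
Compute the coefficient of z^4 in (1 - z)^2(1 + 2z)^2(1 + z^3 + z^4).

(1 - z)^2 has coefficients 1,-2,1 for degrees 0…2.
(1 + 2z)^2 has coefficients 1,4,4,0,0 for degrees 0…4.
Finally multiplying by (1 + z^3 + z^4), the product of all factors after the first has coefficients 1,4,4,1,5 for degrees 0…4.
[z^4] = 1·5 − 2·1 + 1·4 = 7.

7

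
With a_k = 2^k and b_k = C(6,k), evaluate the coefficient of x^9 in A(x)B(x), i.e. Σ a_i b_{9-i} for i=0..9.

Write out a_i and b_{9-i} for i = 0,…,9 and sum the products.
Σ = 1·0 + 2·0 + 4·0 + 8·1 + 16·6 + 32·15 + 64·20 + 128·15 + 256·6 + 512·1 = 5832.

5832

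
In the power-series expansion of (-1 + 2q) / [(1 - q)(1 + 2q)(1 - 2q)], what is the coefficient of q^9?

341

Partial fractions give a closed form: a_n = (-1/3)·1^n + (-2/3)·(-2)^n.
At n = 9: a_9 = 341.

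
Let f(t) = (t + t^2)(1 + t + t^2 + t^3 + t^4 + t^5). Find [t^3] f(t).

2

(t + t^2) has coefficients 0,1,1 for degrees 0…2.
(1 + t + t^2 + t^3 + t^4 + t^5) has coefficients 1,1,1,1 for degrees 0…3.
[t^3] = 1·1 + 1·1 = 2.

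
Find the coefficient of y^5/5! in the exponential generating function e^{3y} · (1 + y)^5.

14988

The EGF product rule gives c_5 = Σ_{k_1+k_2=5} C(5; k_1,k_2) · ∏ g_i(k_i), where e^{3y} gives (3)^k; (1+y)^5 gives the falling factorial (5)_k.
g_1(k) for k = 0…5: 1, 3, 9, 27, 81, 243.
g_2(k) for k = 0…5: 1, 5, 20, 60, 120, 120.
c_5 = Σ_k C(5,k)·g_1(k)·g_2(5−k) = 1·1·120 + 5·3·120 + 10·9·60 + 10·27·20 + 5·81·5 + 1·243·1 = 120 + 1800 + 5400 + 5400 + 2025 + 243 = 14988.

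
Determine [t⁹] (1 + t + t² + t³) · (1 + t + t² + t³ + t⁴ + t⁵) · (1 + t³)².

(1 + t + t² + t³) has coefficients 1,1,1,1 for degrees 0…3.
(1 + t + t² + t³ + t⁴ + t⁵) has coefficients 1,1,1,1,1,1,0,0,0,0 for degrees 0…9.
Finally multiplying by (1 + t³)², the product of all factors after the first has coefficients 1,1,1,3,3,3,3,3,3,1 for degrees 0…9.
[t⁹] = 1·1 + 1·3 + 1·3 + 1·3 = 10.

10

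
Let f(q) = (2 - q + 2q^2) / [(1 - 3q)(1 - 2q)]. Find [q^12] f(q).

The denominator gives the recurrence a_n = 5a_(n−1) − 6a_(n−2) for n ≥ 3; the numerator fixes a_0 = 2, a_1 = 9, a_2 = 35.
Iterating: 2, 9, 35, 121, 395, 1249, 3875, 11881, 36155, 109489, 330515, 995641, 2995115, so a_12 = 2995115.

2995115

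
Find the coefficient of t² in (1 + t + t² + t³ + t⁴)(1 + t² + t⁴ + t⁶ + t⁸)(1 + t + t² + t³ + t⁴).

4

(1 + t + t² + t³ + t⁴) has coefficients 1,1,1 for degrees 0…2.
(1 + t² + t⁴ + t⁶ + t⁸) has coefficients 1,0,1 for degrees 0…2.
Finally multiplying by (1 + t + t² + t³ + t⁴), the product of all factors after the first has coefficients 1,1,2 for degrees 0…2.
[t²] = 1·2 + 1·1 + 1·1 = 4.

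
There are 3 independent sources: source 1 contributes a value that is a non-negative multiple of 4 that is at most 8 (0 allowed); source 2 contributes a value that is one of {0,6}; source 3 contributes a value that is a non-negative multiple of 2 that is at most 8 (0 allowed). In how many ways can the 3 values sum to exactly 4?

The generating function for the choices is (1 + x⁴ + x⁸)·(1 + x⁶)·(1 + x² + x⁴ + x⁶ + x⁸); the count is [x⁴].
(1 + x⁴ + x⁸) has coefficients 1,0,0,0,1 for degrees 0…4.
(1 + x⁶) has coefficients 1,0,0,0,0 for degrees 0…4.
Finally multiplying by (1 + x² + x⁴ + x⁶ + x⁸), the product of all factors after the first has coefficients 1,0,1,0,1 for degrees 0…4.
[x⁴] = 1·1 + 1·1 = 2.

2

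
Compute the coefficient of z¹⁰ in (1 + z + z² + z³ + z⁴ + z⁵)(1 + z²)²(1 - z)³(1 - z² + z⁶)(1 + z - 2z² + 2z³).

5

(1 + z + z² + z³ + z⁴ + z⁵) has coefficients 1,1,1,1,1,1 for degrees 0…5.
(1 + z²)² has coefficients 1,0,2,0,1,0,0,0,0,0,0 for degrees 0…10.
Multiplying by (1 - z)³ gives running coefficients 1,-3,5,-7,7,-5,3,-1,0,0,0 for degrees 0…10.
Multiplying by (1 - z² + z⁶) gives running coefficients 1,-3,4,-4,2,2,-3,1,2,-6,7 for degrees 0…10.
Finally multiplying by (1 + z - 2z² + 2z³), the product of all factors after the first has coefficients 1,-2,-1,8,-16,20,-13,-2,13,-12,-1 for degrees 0…10.
[z¹⁰] = 1·(-1) + 1·(-12) + 1·13 + 1·(-2) + 1·(-13) + 1·20 = 5.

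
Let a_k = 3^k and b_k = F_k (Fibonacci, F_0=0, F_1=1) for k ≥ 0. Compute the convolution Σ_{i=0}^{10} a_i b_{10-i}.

Write out a_i and b_{10-i} for i = 0,…,10 and sum the products.
Σ = 1·55 + 3·34 + 9·21 + 27·13 + 81·8 + 243·5 + 729·3 + 2187·2 + 6561·1 + 19683·1 + 59049·0 = 35365.

35365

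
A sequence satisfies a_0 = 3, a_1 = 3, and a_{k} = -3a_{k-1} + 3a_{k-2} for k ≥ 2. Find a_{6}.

The ordinary generating function has denominator 1 + 3y - 3y^2.
Iterating the recurrence: a_0,…,a_{6} = 3, 3, 0, 9, -27, 108, -405.

-405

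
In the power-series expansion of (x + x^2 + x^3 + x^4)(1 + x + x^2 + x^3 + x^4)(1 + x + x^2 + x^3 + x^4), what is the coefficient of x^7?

16

(x + x^2 + x^3 + x^4) has coefficients 0,1,1,1,1 for degrees 0…4.
(1 + x + x^2 + x^3 + x^4) has coefficients 1,1,1,1,1,0,0,0 for degrees 0…7.
Finally multiplying by (1 + x + x^2 + x^3 + x^4), the product of all factors after the first has coefficients 1,2,3,4,5,4,3,2 for degrees 0…7.
[x^7] = 1·3 + 1·4 + 1·5 + 1·4 = 16.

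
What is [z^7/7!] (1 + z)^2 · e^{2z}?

The EGF product rule gives c_7 = Σ_{k_1+k_2=7} C(7; k_1,k_2) · ∏ g_i(k_i), where (1+z)^2 gives the falling factorial (2)_k; e^{2z} gives (2)^k.
g_1(k) for k = 0…7: 1, 2, 2, 0, 0, 0, 0, 0.
g_2(k) for k = 0…7: 1, 2, 4, 8, 16, 32, 64, 128.
c_7 = Σ_k C(7,k)·g_1(k)·g_2(7−k) = 1·1·128 + 7·2·64 + 21·2·32 = 128 + 896 + 1344 = 2368.

2368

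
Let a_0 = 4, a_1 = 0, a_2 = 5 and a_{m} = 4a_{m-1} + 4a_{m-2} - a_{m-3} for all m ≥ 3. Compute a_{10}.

The ordinary generating function has denominator 1 - 4q - 4q^2 + q^3.
Iterating the recurrence: a_0,…,a_{10} = 4, 0, 5, 16, 84, 395, 1900, 9096, 43589, 208840, 1000620.

1000620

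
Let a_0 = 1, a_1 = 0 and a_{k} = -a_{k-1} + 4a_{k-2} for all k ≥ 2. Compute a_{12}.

The ordinary generating function has denominator 1 + z - 4z^2.
Iterating the recurrence: a_0,…,a_{12} = 1, 0, 4, -4, 20, -36, 116, -260, 724, -1764, 4660, -11716, 30356.

30356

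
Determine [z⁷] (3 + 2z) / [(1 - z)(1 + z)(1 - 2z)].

680

Partial fractions give a closed form: a_n = (-5/2)·1^n + (1/6)·(-1)^n + (16/3)·2^n.
At n = 7: a_7 = 680.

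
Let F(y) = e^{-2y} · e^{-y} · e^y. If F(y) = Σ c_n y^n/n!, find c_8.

The EGF product rule gives c_8 = Σ_{k_1+k_2+k_3=8} C(8; k_1,k_2,k_3) · ∏ g_i(k_i), where e^{-2y} gives (-2)^k; e^{-y} gives (-1)^k; e^y gives (1)^k.
g_1(k) for k = 0…8: 1, -2, 4, -8, 16, -32, 64, -128, 256.
g_2(k) for k = 0…8: 1, -1, 1, -1, 1, -1, 1, -1, 1.
g_3(k) for k = 0…8: 1, 1, 1, 1, 1, 1, 1, 1, 1.
First combine the last two factors: h(k) = Σ_j C(k,j)·g_2(j)·g_3(k−j) for k = 0…8: 1, 0, 0, 0, 0, 0, 0, 0, 0.
c_8 = Σ_k C(8,k)·g_1(k)·h(8−k) = 1·256·1 = 256.

256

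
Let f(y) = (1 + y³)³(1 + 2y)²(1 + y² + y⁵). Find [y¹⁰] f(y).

28

(1 + y³)³ has coefficients 1,0,0,3,0,0,3,0,0,1 for degrees 0…9.
(1 + 2y)² has coefficients 1,4,4,0,0,0,0,0,0,0,0 for degrees 0…10.
Finally multiplying by (1 + y² + y⁵), the product of all factors after the first has coefficients 1,4,5,4,4,1,4,4,0,0,0 for degrees 0…10.
[y¹⁰] = 1·0 + 3·4 + 3·4 + 1·4 = 28.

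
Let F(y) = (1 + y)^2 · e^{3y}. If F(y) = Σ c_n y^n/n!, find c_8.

82377

The EGF product rule gives c_8 = Σ_{k_1+k_2=8} C(8; k_1,k_2) · ∏ g_i(k_i), where (1+y)^2 gives the falling factorial (2)_k; e^{3y} gives (3)^k.
g_1(k) for k = 0…8: 1, 2, 2, 0, 0, 0, 0, 0, 0.
g_2(k) for k = 0…8: 1, 3, 9, 27, 81, 243, 729, 2187, 6561.
c_8 = Σ_k C(8,k)·g_1(k)·g_2(8−k) = 1·1·6561 + 8·2·2187 + 28·2·729 = 6561 + 34992 + 40824 = 82377.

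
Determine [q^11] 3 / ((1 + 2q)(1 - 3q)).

316407

Partial fractions give a closed form: a_n = (6/5)·(-2)^n + (9/5)·3^n.
At n = 11: a_11 = 316407.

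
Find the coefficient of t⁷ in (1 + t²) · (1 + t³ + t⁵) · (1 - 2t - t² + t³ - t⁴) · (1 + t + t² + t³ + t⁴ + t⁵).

(1 + t²) has coefficients 1,0,1 for degrees 0…2.
(1 + t³ + t⁵) has coefficients 1,0,0,1,0,1,0,0 for degrees 0…7.
Multiplying by (1 - 2t - t² + t³ - t⁴) gives running coefficients 1,-2,-1,2,-3,0,-1,-2 for degrees 0…7.
Finally multiplying by (1 + t + t² + t³ + t⁴ + t⁵), the product of all factors after the first has coefficients 1,-1,-2,0,-3,-3,-5,-5 for degrees 0…7.
[t⁷] = 1·(-5) + 1·(-3) = -8.

-8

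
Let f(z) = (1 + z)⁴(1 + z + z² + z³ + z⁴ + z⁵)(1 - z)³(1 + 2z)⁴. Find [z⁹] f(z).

-4

(1 + z)⁴ has coefficients 1,4,6,4,1 for degrees 0…4.
(1 + z + z² + z³ + z⁴ + z⁵) has coefficients 1,1,1,1,1,1,0,0,0,0 for degrees 0…9.
Multiplying by (1 - z)³ gives running coefficients 1,-2,1,0,0,0,-1,2,-1,0 for degrees 0…9.
Finally multiplying by (1 + 2z)⁴, the product of all factors after the first has coefficients 1,6,9,-8,-24,0,15,-6,-9,8 for degrees 0…9.
[z⁹] = 1·8 + 4·(-9) + 6·(-6) + 4·15 + 1·0 = -4.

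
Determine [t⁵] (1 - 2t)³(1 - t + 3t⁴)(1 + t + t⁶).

(1 - 2t)³ has coefficients 1,-6,12,-8 for degrees 0…3.
(1 - t + 3t⁴) has coefficients 1,-1,0,0,3,0 for degrees 0…5.
Finally multiplying by (1 + t + t⁶), the product of all factors after the first has coefficients 1,0,-1,0,3,3 for degrees 0…5.
[t⁵] = 1·3 − 6·3 + 12·0 − 8·(-1) = -7.

-7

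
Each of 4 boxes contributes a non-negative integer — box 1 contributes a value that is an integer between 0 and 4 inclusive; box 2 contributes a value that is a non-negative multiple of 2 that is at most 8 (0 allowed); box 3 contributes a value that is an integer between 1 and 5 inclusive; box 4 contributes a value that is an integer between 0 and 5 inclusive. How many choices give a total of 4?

13

The generating function for the choices is (1 + y + y^2 + y^3 + y^4)·(1 + y^2 + y^4 + y^6 + y^8)·(y + y^2 + y^3 + y^4 + y^5)·(1 + y + y^2 + y^3 + y^4 + y^5); the count is [y^4].
(1 + y + y^2 + y^3 + y^4) has coefficients 1,1,1,1,1 for degrees 0…4.
(1 + y^2 + y^4 + y^6 + y^8) has coefficients 1,0,1,0,1 for degrees 0…4.
Multiplying by (y + y^2 + y^3 + y^4 + y^5) gives running coefficients 0,1,1,2,2 for degrees 0…4.
Finally multiplying by (1 + y + y^2 + y^3 + y^4 + y^5), the product of all factors after the first has coefficients 0,1,2,4,6 for degrees 0…4.
[y^4] = 1·6 + 1·4 + 1·2 + 1·1 + 1·0 = 13.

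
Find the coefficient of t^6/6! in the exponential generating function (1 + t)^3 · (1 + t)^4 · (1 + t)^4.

332640

The EGF product rule gives c_6 = Σ_{k_1+k_2+k_3=6} C(6; k_1,k_2,k_3) · ∏ g_i(k_i), where (1+t)^3 gives the falling factorial (3)_k; (1+t)^4 gives the falling factorial (4)_k; (1+t)^4 gives the falling factorial (4)_k.
g_1(k) for k = 0…6: 1, 3, 6, 6, 0, 0, 0.
g_2(k) for k = 0…6: 1, 4, 12, 24, 24, 0, 0.
g_3(k) for k = 0…6: 1, 4, 12, 24, 24, 0, 0.
First combine the last two factors: h(k) = Σ_j C(k,j)·g_2(j)·g_3(k−j) for k = 0…6: 1, 8, 56, 336, 1680, 6720, 20160.
c_6 = Σ_k C(6,k)·g_1(k)·h(6−k) = 1·1·20160 + 6·3·6720 + 15·6·1680 + 20·6·336 = 20160 + 120960 + 151200 + 40320 = 332640.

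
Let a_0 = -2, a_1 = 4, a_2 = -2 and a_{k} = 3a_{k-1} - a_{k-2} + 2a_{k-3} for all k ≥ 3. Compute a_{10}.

The ordinary generating function has denominator 1 - 3x + x^2 - 2x^3.
Iterating the recurrence: a_0,…,a_{10} = -2, 4, -2, -14, -32, -86, -254, -740, -2138, -6182, -17888.

-17888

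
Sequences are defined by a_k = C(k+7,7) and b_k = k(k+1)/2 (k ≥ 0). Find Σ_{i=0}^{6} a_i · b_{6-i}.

3003

The convolution is the x^6 coefficient of A(x)B(x).
Σ = 1·21 + 8·15 + 36·10 + 120·6 + 330·3 + 792·1 + 1716·0 = 3003.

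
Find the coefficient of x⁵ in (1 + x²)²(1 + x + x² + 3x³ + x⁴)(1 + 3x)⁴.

730

(1 + x²)² has coefficients 1,0,2,0,1 for degrees 0…4.
(1 + x + x² + 3x³ + x⁴) has coefficients 1,1,1,3,1,0 for degrees 0…5.
Finally multiplying by (1 + 3x)⁴, the product of all factors after the first has coefficients 1,13,67,177,280,363 for degrees 0…5.
[x⁵] = 1·363 + 2·177 + 1·13 = 730.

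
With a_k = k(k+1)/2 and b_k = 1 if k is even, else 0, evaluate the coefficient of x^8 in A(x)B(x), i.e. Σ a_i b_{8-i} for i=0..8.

Write out a_i and b_{8-i} for i = 0,…,8 and sum the products.
Σ = 0·1 + 1·0 + 3·1 + 6·0 + 10·1 + 15·0 + 21·1 + 28·0 + 36·1 = 70.

70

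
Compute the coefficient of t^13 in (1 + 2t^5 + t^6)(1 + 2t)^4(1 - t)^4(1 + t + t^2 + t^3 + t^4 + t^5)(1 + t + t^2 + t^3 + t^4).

-8

(1 + 2t^5 + t^6) has coefficients 1,0,0,0,0,2,1 for degrees 0…6.
(1 + 2t)^4 has coefficients 1,8,24,32,16,0,0,0,0,0,0,0,0,0 for degrees 0…13.
Multiplying by (1 - t)^4 gives running coefficients 1,4,-2,-20,1,40,-8,-32,16,0,0,0,0,0 for degrees 0…13.
Multiplying by (1 + t + t^2 + t^3 + t^4 + t^5) gives running coefficients 1,5,3,-17,-16,24,15,-21,-3,17,16,-24,-16,16 for degrees 0…13.
Finally multiplying by (1 + t + t^2 + t^3 + t^4), the product of all factors after the first has coefficients 1,6,9,-8,-24,-1,9,-15,-1,32,24,-15,-10,9 for degrees 0…13.
[t^13] = 1·9 + 2·(-1) + 1·(-15) = -8.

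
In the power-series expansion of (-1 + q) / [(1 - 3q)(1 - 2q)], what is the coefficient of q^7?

-4246

Partial fractions give a closed form: a_n = (-2)·3^n + (1)·2^n.
At n = 7: a_7 = -4246.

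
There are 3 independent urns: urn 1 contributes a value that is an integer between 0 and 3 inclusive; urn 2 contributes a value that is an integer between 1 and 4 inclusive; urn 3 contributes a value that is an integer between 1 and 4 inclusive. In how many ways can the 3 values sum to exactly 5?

10

The generating function for the choices is (1 + q + q^2 + q^3)·(q + q^2 + q^3 + q^4)·(q + q^2 + q^3 + q^4); the count is [q^5].
(1 + q + q^2 + q^3) has coefficients 1,1,1,1 for degrees 0…3.
(q + q^2 + q^3 + q^4) has coefficients 0,1,1,1,1,0 for degrees 0…5.
Finally multiplying by (q + q^2 + q^3 + q^4), the product of all factors after the first has coefficients 0,0,1,2,3,4 for degrees 0…5.
[q^5] = 1·4 + 1·3 + 1·2 + 1·1 = 10.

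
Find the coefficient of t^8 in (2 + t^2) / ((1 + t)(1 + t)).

The denominator gives the recurrence a_n = −2a_(n−1) − a_(n−2) for n ≥ 3; the numerator fixes a_0 = 2, a_1 = -4, a_2 = 7.
Iterating: 2, -4, 7, -10, 13, -16, 19, -22, 25, so a_8 = 25.

25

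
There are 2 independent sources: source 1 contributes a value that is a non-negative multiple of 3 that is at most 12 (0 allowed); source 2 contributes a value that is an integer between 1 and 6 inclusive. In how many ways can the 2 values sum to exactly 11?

2

The generating function for the choices is (1 + t^3 + t^6 + t^9 + t^12)·(t + t^2 + t^3 + t^4 + t^5 + t^6); the count is [t^11].
(1 + t^3 + t^6 + t^9 + t^12) has coefficients 1,0,0,1,0,0,1,0,0,1,0,0 for degrees 0…11.
(t + t^2 + t^3 + t^4 + t^5 + t^6) has coefficients 0,1,1,1,1,1,1,0,0,0,0,0 for degrees 0…11.
[t^11] = 1·0 + 1·0 + 1·1 + 1·1 = 2.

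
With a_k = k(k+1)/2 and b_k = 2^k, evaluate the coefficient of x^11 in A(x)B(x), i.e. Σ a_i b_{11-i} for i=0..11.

8100

The convolution is the x^11 coefficient of A(x)B(x).
Σ = 0·2048 + 1·1024 + 3·512 + 6·256 + 10·128 + 15·64 + 21·32 + 28·16 + 36·8 + 45·4 + 55·2 + 66·1 = 8100.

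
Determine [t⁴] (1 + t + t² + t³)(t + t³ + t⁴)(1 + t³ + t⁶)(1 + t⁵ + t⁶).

4

(1 + t + t² + t³) has coefficients 1,1,1,1 for degrees 0…3.
(t + t³ + t⁴) has coefficients 0,1,0,1,1 for degrees 0…4.
Multiplying by (1 + t³ + t⁶) gives running coefficients 0,1,0,1,2 for degrees 0…4.
Finally multiplying by (1 + t⁵ + t⁶), the product of all factors after the first has coefficients 0,1,0,1,2 for degrees 0…4.
[t⁴] = 1·2 + 1·1 + 1·0 + 1·1 = 4.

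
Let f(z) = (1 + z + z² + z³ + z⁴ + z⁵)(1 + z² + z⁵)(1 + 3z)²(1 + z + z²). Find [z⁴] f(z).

(1 + z + z² + z³ + z⁴ + z⁵) has coefficients 1,1,1,1,1 for degrees 0…4.
(1 + z² + z⁵) has coefficients 1,0,1,0,0 for degrees 0…4.
Multiplying by (1 + 3z)² gives running coefficients 1,6,10,6,9 for degrees 0…4.
Finally multiplying by (1 + z + z²), the product of all factors after the first has coefficients 1,7,17,22,25 for degrees 0…4.
[z⁴] = 1·25 + 1·22 + 1·17 + 1·7 + 1·1 = 72.

72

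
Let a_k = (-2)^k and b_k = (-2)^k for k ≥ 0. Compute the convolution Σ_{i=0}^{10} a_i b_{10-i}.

Write out a_i and b_{10-i} for i = 0,…,10 and sum the products.
Σ = 1·1024 − 2·(-512) + 4·256 − 8·(-128) + 16·64 − 32·(-32) + 64·16 − 128·(-8) + 256·4 − 512·(-2) + 1024·1 = 11264.

11264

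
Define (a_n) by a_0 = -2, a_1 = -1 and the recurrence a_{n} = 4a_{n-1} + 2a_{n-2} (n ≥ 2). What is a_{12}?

-23341952

The ordinary generating function has denominator 1 - 4z - 2z^2.
Iterating the recurrence: a_0,…,a_{12} = -2, -1, -8, -34, -152, -676, -3008, -13384, -59552, -264976, -1179008, -5245984, -23341952.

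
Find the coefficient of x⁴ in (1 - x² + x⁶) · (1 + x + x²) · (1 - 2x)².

(1 - x² + x⁶) has coefficients 1,0,-1,0,0 for degrees 0…4.
(1 + x + x²) has coefficients 1,1,1,0,0 for degrees 0…4.
Finally multiplying by (1 - 2x)², the product of all factors after the first has coefficients 1,-3,1,0,4 for degrees 0…4.
[x⁴] = 1·4 − 1·1 = 3.

3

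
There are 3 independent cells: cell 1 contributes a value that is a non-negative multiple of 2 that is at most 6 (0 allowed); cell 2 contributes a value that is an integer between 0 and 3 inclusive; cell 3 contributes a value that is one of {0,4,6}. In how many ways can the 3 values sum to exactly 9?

The generating function for the choices is (1 + y^2 + y^4 + y^6)·(1 + y + y^2 + y^3)·(1 + y^4 + y^6); the count is [y^9].
(1 + y^2 + y^4 + y^6) has coefficients 1,0,1,0,1,0,1 for degrees 0…6.
(1 + y + y^2 + y^3) has coefficients 1,1,1,1,0,0,0,0,0,0 for degrees 0…9.
Finally multiplying by (1 + y^4 + y^6), the product of all factors after the first has coefficients 1,1,1,1,1,1,2,2,1,1 for degrees 0…9.
[y^9] = 1·1 + 1·2 + 1·1 + 1·1 = 5.

5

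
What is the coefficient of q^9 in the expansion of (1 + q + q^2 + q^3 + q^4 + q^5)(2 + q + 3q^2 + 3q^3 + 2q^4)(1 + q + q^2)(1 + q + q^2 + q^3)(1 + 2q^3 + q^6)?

(1 + q + q^2 + q^3 + q^4 + q^5) has coefficients 1,1,1,1,1,1 for degrees 0…5.
(2 + q + 3q^2 + 3q^3 + 2q^4) has coefficients 2,1,3,3,2,0,0,0,0,0 for degrees 0…9.
Multiplying by (1 + q + q^2) gives running coefficients 2,3,6,7,8,5,2,0,0,0 for degrees 0…9.
Multiplying by (1 + q + q^2 + q^3) gives running coefficients 2,5,11,18,24,26,22,15,7,2 for degrees 0…9.
Finally multiplying by (1 + 2q^3 + q^6), the product of all factors after the first has coefficients 2,5,11,22,34,48,60,68,70,64 for degrees 0…9.
[q^9] = 1·64 + 1·70 + 1·68 + 1·60 + 1·48 + 1·34 = 344.

344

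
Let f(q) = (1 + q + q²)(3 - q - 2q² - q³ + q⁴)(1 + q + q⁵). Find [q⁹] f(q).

(1 + q + q²) has coefficients 1,1,1 for degrees 0…2.
(3 - q - 2q² - q³ + q⁴) has coefficients 3,-1,-2,-1,1,0,0,0,0,0 for degrees 0…9.
Finally multiplying by (1 + q + q⁵), the product of all factors after the first has coefficients 3,2,-3,-3,0,4,-1,-2,-1,1 for degrees 0…9.
[q⁹] = 1·1 + 1·(-1) + 1·(-2) = -2.

-2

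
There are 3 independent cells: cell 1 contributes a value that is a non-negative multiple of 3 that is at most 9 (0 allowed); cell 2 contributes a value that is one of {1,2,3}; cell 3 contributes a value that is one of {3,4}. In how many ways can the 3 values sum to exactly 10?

The generating function for the choices is (1 + x^3 + x^6 + x^9)·(x + x^2 + x^3)·(x^3 + x^4); the count is [x^10].
(1 + x^3 + x^6 + x^9) has coefficients 1,0,0,1,0,0,1,0,0,1 for degrees 0…9.
(x + x^2 + x^3) has coefficients 0,1,1,1,0,0,0,0,0,0,0 for degrees 0…10.
Finally multiplying by (x^3 + x^4), the product of all factors after the first has coefficients 0,0,0,0,1,2,2,1,0,0,0 for degrees 0…10.
[x^10] = 1·0 + 1·1 + 1·1 + 1·0 = 2.

2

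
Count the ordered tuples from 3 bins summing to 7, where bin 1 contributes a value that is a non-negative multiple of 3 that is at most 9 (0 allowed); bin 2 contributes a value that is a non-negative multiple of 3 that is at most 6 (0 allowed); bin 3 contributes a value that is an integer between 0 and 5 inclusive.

5

The generating function for the choices is (1 + x³ + x⁶ + x⁹)·(1 + x³ + x⁶)·(1 + x + x² + x³ + x⁴ + x⁵); the count is [x⁷].
(1 + x³ + x⁶ + x⁹) has coefficients 1,0,0,1,0,0,1,0 for degrees 0…7.
(1 + x³ + x⁶) has coefficients 1,0,0,1,0,0,1,0 for degrees 0…7.
Finally multiplying by (1 + x + x² + x³ + x⁴ + x⁵), the product of all factors after the first has coefficients 1,1,1,2,2,2,2,2 for degrees 0…7.
[x⁷] = 1·2 + 1·2 + 1·1 = 5.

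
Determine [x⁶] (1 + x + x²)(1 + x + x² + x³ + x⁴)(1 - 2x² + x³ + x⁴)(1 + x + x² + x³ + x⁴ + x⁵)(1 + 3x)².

(1 + x + x²) has coefficients 1,1,1 for degrees 0…2.
(1 + x + x² + x³ + x⁴) has coefficients 1,1,1,1,1,0,0 for degrees 0…6.
Multiplying by (1 - 2x² + x³ + x⁴) gives running coefficients 1,1,-1,0,1,0,0 for degrees 0…6.
Multiplying by (1 + x + x² + x³ + x⁴ + x⁵) gives running coefficients 1,2,1,1,2,2,1 for degrees 0…6.
Finally multiplying by (1 + 3x)², the product of all factors after the first has coefficients 1,8,22,25,17,23,31 for degrees 0…6.
[x⁶] = 1·31 + 1·23 + 1·17 = 71.

71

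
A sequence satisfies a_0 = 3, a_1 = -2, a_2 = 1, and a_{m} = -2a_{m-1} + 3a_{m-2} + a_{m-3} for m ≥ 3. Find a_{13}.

The ordinary generating function has denominator 1 + 2z - 3z^2 - z^3.
Iterating the recurrence: a_0,…,a_{13} = 3, -2, 1, -5, 11, -36, 100, -297, 858, -2507, 7291, -21245, 61856, -180156.

-180156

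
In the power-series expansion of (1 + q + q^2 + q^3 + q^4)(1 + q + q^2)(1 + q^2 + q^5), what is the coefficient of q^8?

(1 + q + q^2 + q^3 + q^4) has coefficients 1,1,1,1,1 for degrees 0…4.
(1 + q + q^2) has coefficients 1,1,1,0,0,0,0,0,0 for degrees 0…8.
Finally multiplying by (1 + q^2 + q^5), the product of all factors after the first has coefficients 1,1,2,1,1,1,1,1,0 for degrees 0…8.
[q^8] = 1·0 + 1·1 + 1·1 + 1·1 + 1·1 = 4.

4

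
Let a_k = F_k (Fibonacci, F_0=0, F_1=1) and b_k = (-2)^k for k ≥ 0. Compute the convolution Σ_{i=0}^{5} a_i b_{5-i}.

15

This is [x^5] in the product of the two ordinary generating functions.
Σ = 0·(-32) + 1·16 + 1·(-8) + 2·4 + 3·(-2) + 5·1 = 15.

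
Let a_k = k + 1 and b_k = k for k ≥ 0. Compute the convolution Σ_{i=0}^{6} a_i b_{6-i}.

Write out a_i and b_{6-i} for i = 0,…,6 and sum the products.
Σ = 1·6 + 2·5 + 3·4 + 4·3 + 5·2 + 6·1 + 7·0 = 56.

56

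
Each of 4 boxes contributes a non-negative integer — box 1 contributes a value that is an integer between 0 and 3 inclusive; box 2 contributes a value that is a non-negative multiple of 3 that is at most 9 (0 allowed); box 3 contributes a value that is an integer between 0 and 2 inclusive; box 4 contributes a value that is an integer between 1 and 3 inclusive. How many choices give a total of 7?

12

The generating function for the choices is (1 + y + y^2 + y^3)·(1 + y^3 + y^6 + y^9)·(1 + y + y^2)·(y + y^2 + y^3); the count is [y^7].
(1 + y + y^2 + y^3) has coefficients 1,1,1,1 for degrees 0…3.
(1 + y^3 + y^6 + y^9) has coefficients 1,0,0,1,0,0,1,0 for degrees 0…7.
Multiplying by (1 + y + y^2) gives running coefficients 1,1,1,1,1,1,1,1 for degrees 0…7.
Finally multiplying by (y + y^2 + y^3), the product of all factors after the first has coefficients 0,1,2,3,3,3,3,3 for degrees 0…7.
[y^7] = 1·3 + 1·3 + 1·3 + 1·3 = 12.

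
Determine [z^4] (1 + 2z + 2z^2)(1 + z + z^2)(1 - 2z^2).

(1 + 2z + 2z^2) has coefficients 1,2,2 for degrees 0…2.
(1 + z + z^2) has coefficients 1,1,1,0,0 for degrees 0…4.
Finally multiplying by (1 - 2z^2), the product of all factors after the first has coefficients 1,1,-1,-2,-2 for degrees 0…4.
[z^4] = 1·(-2) + 2·(-2) + 2·(-1) = -8.

-8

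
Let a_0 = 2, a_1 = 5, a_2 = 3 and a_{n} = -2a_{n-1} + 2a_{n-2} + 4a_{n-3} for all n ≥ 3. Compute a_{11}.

The ordinary generating function has denominator 1 + 2y - 2y^2 - 4y^3.
Iterating the recurrence: a_0,…,a_{11} = 2, 5, 3, 12, 2, 32, -12, 96, -88, 320, -432, 1152.

1152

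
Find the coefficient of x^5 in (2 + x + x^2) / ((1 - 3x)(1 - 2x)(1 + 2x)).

Partial fractions give a closed form: a_n = (22/5)·3^n + (-11/4)·2^n + (7/20)·(-2)^n.
At n = 5: a_5 = 970.

970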